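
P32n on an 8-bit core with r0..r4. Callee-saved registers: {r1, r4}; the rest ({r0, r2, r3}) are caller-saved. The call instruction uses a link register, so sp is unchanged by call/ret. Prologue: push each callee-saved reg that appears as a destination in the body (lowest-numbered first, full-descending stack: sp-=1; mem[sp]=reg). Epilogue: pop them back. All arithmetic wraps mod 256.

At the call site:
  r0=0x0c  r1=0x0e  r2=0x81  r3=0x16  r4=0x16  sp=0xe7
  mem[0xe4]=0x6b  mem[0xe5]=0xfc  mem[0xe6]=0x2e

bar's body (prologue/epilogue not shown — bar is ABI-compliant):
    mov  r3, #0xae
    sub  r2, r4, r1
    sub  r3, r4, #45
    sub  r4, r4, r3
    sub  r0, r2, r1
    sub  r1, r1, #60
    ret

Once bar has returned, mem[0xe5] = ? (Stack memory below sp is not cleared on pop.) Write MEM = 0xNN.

MEM = 0x16

prologue: push r1 -> mem[0xe6]=0x0e, sp=0xe6
prologue: push r4 -> mem[0xe5]=0x16, sp=0xe5
body[0] mov  r3, #0xae -> r3=0xae
body[1] sub  r2, r4, r1 -> r2=0x08
body[2] sub  r3, r4, #45 -> r3=0xe9
body[3] sub  r4, r4, r3 -> r4=0x2d
body[4] sub  r0, r2, r1 -> r0=0xfa
body[5] sub  r1, r1, #60 -> r1=0xd2
epilogue: pop r4=0x16, sp=0xe6
epilogue: pop r1=0x0e, sp=0xe7
prologue pushed ['r1', 'r4'] at ['0xe6', '0xe5']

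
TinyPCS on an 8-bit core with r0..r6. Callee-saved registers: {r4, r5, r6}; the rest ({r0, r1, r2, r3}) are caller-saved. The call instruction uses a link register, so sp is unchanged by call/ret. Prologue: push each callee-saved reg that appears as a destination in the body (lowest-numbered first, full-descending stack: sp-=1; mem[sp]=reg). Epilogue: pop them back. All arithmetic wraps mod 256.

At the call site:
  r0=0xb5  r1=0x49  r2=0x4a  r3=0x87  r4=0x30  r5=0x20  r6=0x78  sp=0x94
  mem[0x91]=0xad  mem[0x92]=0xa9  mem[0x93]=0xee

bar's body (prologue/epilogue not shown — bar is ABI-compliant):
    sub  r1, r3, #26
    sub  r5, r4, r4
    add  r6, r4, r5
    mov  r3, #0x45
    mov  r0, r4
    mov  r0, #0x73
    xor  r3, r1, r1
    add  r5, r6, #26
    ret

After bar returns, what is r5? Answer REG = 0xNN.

REG = 0x20

prologue: push r5 → mem[0x93]=0x20, sp=0x93
prologue: push r6 → mem[0x92]=0x78, sp=0x92
body[0] sub  r1, r3, #26 → r1=0x6d
body[1] sub  r5, r4, r4 → r5=0x00
body[2] add  r6, r4, r5 → r6=0x30
body[3] mov  r3, #0x45 → r3=0x45
body[4] mov  r0, r4 → r0=0x30
body[5] mov  r0, #0x73 → r0=0x73
body[6] xor  r3, r1, r1 → r3=0x00
body[7] add  r5, r6, #26 → r5=0x4a
epilogue: pop r6=0x78, sp=0x93
epilogue: pop r5=0x20, sp=0x94
r5 is callee-saved → restored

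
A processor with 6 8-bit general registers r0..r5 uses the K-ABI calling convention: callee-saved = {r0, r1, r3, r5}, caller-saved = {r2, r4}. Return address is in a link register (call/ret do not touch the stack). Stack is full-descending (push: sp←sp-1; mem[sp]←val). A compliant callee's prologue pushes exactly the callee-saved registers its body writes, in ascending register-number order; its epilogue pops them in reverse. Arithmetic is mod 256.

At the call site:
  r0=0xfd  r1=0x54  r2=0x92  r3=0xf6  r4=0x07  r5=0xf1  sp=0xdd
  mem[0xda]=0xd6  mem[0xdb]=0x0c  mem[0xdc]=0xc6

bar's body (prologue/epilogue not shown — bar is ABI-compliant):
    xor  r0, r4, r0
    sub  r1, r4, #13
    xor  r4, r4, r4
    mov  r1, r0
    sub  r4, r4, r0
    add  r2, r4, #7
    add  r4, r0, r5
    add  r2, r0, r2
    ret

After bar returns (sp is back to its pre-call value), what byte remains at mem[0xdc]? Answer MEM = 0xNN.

MEM = 0xfd

prologue: push r0 -> mem[0xdc]=0xfd, sp=0xdc
prologue: push r1 -> mem[0xdb]=0x54, sp=0xdb
body[0] xor  r0, r4, r0 -> r0=0xfa
body[1] sub  r1, r4, #13 -> r1=0xfa
body[2] xor  r4, r4, r4 -> r4=0x00
body[3] mov  r1, r0 -> r1=0xfa
body[4] sub  r4, r4, r0 -> r4=0x06
body[5] add  r2, r4, #7 -> r2=0x0d
body[6] add  r4, r0, r5 -> r4=0xeb
body[7] add  r2, r0, r2 -> r2=0x07
epilogue: pop r1=0x54, sp=0xdc
epilogue: pop r0=0xfd, sp=0xdd
prologue pushed ['r0', 'r1'] at ['0xdc', '0xdb']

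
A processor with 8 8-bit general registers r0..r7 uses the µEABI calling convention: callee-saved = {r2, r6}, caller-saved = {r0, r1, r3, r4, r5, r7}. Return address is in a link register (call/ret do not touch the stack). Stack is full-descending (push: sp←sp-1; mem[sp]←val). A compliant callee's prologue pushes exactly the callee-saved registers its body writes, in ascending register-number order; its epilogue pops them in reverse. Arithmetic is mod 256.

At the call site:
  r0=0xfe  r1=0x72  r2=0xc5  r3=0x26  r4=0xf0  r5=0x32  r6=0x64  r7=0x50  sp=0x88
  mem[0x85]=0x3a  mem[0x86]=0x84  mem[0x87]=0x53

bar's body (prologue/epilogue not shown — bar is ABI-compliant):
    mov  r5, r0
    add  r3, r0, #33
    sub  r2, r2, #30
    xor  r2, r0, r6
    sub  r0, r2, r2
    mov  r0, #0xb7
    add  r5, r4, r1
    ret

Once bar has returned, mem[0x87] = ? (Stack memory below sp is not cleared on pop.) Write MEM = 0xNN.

MEM = 0xc5

prologue: push r2 → mem[0x87]=0xc5, sp=0x87
body[0] mov  r5, r0 → r5=0xfe
body[1] add  r3, r0, #33 → r3=0x1f
body[2] sub  r2, r2, #30 → r2=0xa7
body[3] xor  r2, r0, r6 → r2=0x9a
body[4] sub  r0, r2, r2 → r0=0x00
body[5] mov  r0, #0xb7 → r0=0xb7
body[6] add  r5, r4, r1 → r5=0x62
epilogue: pop r2=0xc5, sp=0x88
prologue pushed ['r2'] at ['0x87']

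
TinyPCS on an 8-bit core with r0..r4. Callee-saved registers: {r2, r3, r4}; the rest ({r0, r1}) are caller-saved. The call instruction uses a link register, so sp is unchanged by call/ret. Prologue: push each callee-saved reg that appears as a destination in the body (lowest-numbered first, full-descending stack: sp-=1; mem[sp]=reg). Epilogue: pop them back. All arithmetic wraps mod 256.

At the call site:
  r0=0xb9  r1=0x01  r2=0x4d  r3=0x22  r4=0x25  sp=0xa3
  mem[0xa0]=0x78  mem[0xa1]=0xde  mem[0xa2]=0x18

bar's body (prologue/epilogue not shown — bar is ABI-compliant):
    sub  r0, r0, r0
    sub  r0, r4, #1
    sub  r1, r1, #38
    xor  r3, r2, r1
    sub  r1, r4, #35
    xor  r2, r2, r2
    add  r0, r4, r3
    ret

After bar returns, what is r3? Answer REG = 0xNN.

prologue: push r2 -> mem[0xa2]=0x4d, sp=0xa2
prologue: push r3 -> mem[0xa1]=0x22, sp=0xa1
body[0] sub  r0, r0, r0 -> r0=0x00
body[1] sub  r0, r4, #1 -> r0=0x24
body[2] sub  r1, r1, #38 -> r1=0xdb
body[3] xor  r3, r2, r1 -> r3=0x96
body[4] sub  r1, r4, #35 -> r1=0x02
body[5] xor  r2, r2, r2 -> r2=0x00
body[6] add  r0, r4, r3 -> r0=0xbb
epilogue: pop r3=0x22, sp=0xa2
epilogue: pop r2=0x4d, sp=0xa3
r3 is callee-saved -> restored

REG = 0x22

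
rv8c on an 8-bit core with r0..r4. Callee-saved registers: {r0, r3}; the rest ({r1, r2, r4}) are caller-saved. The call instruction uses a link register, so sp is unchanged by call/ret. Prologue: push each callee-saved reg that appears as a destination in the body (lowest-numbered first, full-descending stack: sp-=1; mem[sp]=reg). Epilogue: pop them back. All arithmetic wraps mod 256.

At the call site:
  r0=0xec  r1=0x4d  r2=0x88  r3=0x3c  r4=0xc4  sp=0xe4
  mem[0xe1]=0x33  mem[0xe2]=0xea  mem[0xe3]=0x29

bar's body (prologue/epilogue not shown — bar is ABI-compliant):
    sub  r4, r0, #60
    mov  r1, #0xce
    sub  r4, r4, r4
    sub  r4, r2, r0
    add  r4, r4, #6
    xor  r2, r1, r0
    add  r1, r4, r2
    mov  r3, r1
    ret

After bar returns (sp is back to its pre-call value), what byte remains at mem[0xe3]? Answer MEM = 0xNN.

MEM = 0x3c

prologue: push r3 → mem[0xe3]=0x3c, sp=0xe3
body[0] sub  r4, r0, #60 → r4=0xb0
body[1] mov  r1, #0xce → r1=0xce
body[2] sub  r4, r4, r4 → r4=0x00
body[3] sub  r4, r2, r0 → r4=0x9c
body[4] add  r4, r4, #6 → r4=0xa2
body[5] xor  r2, r1, r0 → r2=0x22
body[6] add  r1, r4, r2 → r1=0xc4
body[7] mov  r3, r1 → r3=0xc4
epilogue: pop r3=0x3c, sp=0xe4
prologue pushed ['r3'] at ['0xe3']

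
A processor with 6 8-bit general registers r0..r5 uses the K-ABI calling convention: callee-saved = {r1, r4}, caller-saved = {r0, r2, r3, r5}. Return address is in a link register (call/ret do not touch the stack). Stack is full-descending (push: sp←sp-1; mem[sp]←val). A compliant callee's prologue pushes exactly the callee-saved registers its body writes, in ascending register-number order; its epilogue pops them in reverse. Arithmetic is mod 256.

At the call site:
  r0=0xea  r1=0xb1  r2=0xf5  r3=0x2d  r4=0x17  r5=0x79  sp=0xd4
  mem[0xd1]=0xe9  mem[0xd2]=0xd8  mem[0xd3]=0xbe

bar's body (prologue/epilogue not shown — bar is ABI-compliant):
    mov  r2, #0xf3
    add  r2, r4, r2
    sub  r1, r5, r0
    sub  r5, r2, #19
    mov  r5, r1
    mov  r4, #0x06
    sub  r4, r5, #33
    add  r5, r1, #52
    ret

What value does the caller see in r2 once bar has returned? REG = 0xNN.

REG = 0x0a

prologue: push r1 -> mem[0xd3]=0xb1, sp=0xd3
prologue: push r4 -> mem[0xd2]=0x17, sp=0xd2
body[0] mov  r2, #0xf3 -> r2=0xf3
body[1] add  r2, r4, r2 -> r2=0x0a
body[2] sub  r1, r5, r0 -> r1=0x8f
body[3] sub  r5, r2, #19 -> r5=0xf7
body[4] mov  r5, r1 -> r5=0x8f
body[5] mov  r4, #0x06 -> r4=0x06
body[6] sub  r4, r5, #33 -> r4=0x6e
body[7] add  r5, r1, #52 -> r5=0xc3
epilogue: pop r4=0x17, sp=0xd3
epilogue: pop r1=0xb1, sp=0xd4
r2 is caller-saved -> body value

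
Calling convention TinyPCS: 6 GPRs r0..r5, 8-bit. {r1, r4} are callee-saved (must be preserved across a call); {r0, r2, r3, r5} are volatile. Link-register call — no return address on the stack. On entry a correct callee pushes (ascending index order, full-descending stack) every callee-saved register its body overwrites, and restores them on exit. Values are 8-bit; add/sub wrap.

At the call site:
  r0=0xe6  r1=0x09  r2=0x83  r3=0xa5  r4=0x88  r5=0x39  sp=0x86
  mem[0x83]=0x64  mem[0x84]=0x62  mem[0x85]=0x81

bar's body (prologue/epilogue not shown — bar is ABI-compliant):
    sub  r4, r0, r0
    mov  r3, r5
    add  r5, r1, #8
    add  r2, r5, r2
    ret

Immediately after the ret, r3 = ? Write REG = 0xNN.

prologue: push r4 → mem[0x85]=0x88, sp=0x85
body[0] sub  r4, r0, r0 → r4=0x00
body[1] mov  r3, r5 → r3=0x39
body[2] add  r5, r1, #8 → r5=0x11
body[3] add  r2, r5, r2 → r2=0x94
epilogue: pop r4=0x88, sp=0x86
r3 is caller-saved → body value

REG = 0x39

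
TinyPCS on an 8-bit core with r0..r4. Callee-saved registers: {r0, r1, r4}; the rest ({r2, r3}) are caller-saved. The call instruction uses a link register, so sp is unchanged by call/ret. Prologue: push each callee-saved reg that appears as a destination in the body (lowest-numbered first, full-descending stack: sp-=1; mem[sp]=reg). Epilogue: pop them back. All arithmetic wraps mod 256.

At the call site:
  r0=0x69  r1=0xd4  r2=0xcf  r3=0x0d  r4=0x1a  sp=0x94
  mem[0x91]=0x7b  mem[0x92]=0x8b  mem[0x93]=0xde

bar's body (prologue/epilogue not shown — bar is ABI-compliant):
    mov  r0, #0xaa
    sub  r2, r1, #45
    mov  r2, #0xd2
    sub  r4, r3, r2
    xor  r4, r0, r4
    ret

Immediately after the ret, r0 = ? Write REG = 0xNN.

prologue: push r0 → mem[0x93]=0x69, sp=0x93
prologue: push r4 → mem[0x92]=0x1a, sp=0x92
body[0] mov  r0, #0xaa → r0=0xaa
body[1] sub  r2, r1, #45 → r2=0xa7
body[2] mov  r2, #0xd2 → r2=0xd2
body[3] sub  r4, r3, r2 → r4=0x3b
body[4] xor  r4, r0, r4 → r4=0x91
epilogue: pop r4=0x1a, sp=0x93
epilogue: pop r0=0x69, sp=0x94
r0 is callee-saved → restored

REG = 0x69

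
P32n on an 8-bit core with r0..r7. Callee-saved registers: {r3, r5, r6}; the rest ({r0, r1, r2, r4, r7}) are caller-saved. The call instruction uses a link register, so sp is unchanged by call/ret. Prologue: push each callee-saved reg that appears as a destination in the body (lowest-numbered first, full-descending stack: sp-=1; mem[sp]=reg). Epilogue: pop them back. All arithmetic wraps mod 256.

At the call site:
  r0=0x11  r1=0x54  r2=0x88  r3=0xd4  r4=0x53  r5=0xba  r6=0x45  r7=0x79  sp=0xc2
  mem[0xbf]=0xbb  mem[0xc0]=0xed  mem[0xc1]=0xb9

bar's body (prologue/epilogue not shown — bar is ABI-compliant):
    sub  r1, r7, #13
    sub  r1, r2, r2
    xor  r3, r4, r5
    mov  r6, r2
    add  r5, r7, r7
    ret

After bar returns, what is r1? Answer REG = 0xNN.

prologue: push r3 -> mem[0xc1]=0xd4, sp=0xc1
prologue: push r5 -> mem[0xc0]=0xba, sp=0xc0
prologue: push r6 -> mem[0xbf]=0x45, sp=0xbf
body[0] sub  r1, r7, #13 -> r1=0x6c
body[1] sub  r1, r2, r2 -> r1=0x00
body[2] xor  r3, r4, r5 -> r3=0xe9
body[3] mov  r6, r2 -> r6=0x88
body[4] add  r5, r7, r7 -> r5=0xf2
epilogue: pop r6=0x45, sp=0xc0
epilogue: pop r5=0xba, sp=0xc1
epilogue: pop r3=0xd4, sp=0xc2
r1 is caller-saved -> body value

REG = 0x00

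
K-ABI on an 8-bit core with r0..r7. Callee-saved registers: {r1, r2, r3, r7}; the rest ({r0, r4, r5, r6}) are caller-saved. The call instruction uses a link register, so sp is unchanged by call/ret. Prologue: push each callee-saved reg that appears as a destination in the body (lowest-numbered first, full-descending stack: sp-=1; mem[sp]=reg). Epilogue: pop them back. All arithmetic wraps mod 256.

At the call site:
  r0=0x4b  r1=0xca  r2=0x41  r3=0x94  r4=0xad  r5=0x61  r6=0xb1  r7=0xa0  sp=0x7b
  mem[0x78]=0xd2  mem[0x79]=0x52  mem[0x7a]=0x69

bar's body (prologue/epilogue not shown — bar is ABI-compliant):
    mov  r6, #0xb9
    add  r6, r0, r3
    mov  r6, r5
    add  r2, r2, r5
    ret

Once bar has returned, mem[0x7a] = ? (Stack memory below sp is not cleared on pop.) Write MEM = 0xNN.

prologue: push r2 -> mem[0x7a]=0x41, sp=0x7a
body[0] mov  r6, #0xb9 -> r6=0xb9
body[1] add  r6, r0, r3 -> r6=0xdf
body[2] mov  r6, r5 -> r6=0x61
body[3] add  r2, r2, r5 -> r2=0xa2
epilogue: pop r2=0x41, sp=0x7b
prologue pushed ['r2'] at ['0x7a']

MEM = 0x41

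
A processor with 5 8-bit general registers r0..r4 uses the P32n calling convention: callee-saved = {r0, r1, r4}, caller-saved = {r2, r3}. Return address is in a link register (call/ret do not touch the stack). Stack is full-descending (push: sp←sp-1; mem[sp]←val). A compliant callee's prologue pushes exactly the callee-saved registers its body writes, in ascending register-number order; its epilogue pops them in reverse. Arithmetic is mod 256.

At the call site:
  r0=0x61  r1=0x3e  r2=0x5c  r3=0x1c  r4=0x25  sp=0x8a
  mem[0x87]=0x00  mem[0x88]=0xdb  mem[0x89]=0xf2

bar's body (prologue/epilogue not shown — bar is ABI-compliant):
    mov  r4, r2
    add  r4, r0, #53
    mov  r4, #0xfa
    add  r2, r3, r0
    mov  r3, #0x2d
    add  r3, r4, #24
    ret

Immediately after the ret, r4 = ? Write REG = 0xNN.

prologue: push r4 -> mem[0x89]=0x25, sp=0x89
body[0] mov  r4, r2 -> r4=0x5c
body[1] add  r4, r0, #53 -> r4=0x96
body[2] mov  r4, #0xfa -> r4=0xfa
body[3] add  r2, r3, r0 -> r2=0x7d
body[4] mov  r3, #0x2d -> r3=0x2d
body[5] add  r3, r4, #24 -> r3=0x12
epilogue: pop r4=0x25, sp=0x8a
r4 is callee-saved -> restored

REG = 0x25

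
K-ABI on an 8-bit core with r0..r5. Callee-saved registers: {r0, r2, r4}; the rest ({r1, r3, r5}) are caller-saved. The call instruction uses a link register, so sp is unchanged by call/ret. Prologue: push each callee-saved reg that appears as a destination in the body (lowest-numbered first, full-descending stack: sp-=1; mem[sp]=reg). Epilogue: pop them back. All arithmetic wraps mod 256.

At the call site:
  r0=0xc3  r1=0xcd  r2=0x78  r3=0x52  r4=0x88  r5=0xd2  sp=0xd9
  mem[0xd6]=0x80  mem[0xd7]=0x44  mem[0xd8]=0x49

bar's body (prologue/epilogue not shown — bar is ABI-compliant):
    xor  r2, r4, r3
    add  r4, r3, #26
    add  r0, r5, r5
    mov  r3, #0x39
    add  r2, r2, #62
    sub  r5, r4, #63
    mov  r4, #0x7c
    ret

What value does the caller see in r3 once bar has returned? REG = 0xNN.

prologue: push r0 -> mem[0xd8]=0xc3, sp=0xd8
prologue: push r2 -> mem[0xd7]=0x78, sp=0xd7
prologue: push r4 -> mem[0xd6]=0x88, sp=0xd6
body[0] xor  r2, r4, r3 -> r2=0xda
body[1] add  r4, r3, #26 -> r4=0x6c
body[2] add  r0, r5, r5 -> r0=0xa4
body[3] mov  r3, #0x39 -> r3=0x39
body[4] add  r2, r2, #62 -> r2=0x18
body[5] sub  r5, r4, #63 -> r5=0x2d
body[6] mov  r4, #0x7c -> r4=0x7c
epilogue: pop r4=0x88, sp=0xd7
epilogue: pop r2=0x78, sp=0xd8
epilogue: pop r0=0xc3, sp=0xd9
r3 is caller-saved -> body value

REG = 0x39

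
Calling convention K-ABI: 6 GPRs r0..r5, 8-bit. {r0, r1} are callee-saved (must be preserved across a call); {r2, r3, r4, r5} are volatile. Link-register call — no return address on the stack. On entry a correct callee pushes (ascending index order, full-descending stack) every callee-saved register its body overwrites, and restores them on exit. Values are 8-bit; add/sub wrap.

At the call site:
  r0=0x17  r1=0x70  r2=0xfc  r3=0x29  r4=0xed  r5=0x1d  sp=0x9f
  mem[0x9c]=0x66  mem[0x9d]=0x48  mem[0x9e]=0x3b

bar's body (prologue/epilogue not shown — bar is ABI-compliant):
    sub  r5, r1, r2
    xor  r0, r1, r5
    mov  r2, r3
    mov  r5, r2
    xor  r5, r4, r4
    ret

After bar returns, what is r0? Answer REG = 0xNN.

REG = 0x17

prologue: push r0 -> mem[0x9e]=0x17, sp=0x9e
body[0] sub  r5, r1, r2 -> r5=0x74
body[1] xor  r0, r1, r5 -> r0=0x04
body[2] mov  r2, r3 -> r2=0x29
body[3] mov  r5, r2 -> r5=0x29
body[4] xor  r5, r4, r4 -> r5=0x00
epilogue: pop r0=0x17, sp=0x9f
r0 is callee-saved -> restored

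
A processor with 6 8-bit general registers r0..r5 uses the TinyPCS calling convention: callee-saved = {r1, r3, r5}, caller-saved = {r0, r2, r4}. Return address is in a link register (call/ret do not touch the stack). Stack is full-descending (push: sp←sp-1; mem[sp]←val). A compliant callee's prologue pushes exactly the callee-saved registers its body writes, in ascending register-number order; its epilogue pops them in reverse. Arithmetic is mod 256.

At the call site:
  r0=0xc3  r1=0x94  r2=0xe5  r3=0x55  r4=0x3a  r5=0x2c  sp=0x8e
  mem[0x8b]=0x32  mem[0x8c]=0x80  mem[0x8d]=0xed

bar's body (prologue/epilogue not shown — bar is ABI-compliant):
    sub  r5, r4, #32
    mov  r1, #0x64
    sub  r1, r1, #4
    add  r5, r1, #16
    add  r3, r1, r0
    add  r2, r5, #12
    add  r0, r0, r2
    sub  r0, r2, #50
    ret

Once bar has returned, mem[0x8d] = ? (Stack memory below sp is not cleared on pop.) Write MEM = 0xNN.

MEM = 0x94

prologue: push r1 -> mem[0x8d]=0x94, sp=0x8d
prologue: push r3 -> mem[0x8c]=0x55, sp=0x8c
prologue: push r5 -> mem[0x8b]=0x2c, sp=0x8b
body[0] sub  r5, r4, #32 -> r5=0x1a
body[1] mov  r1, #0x64 -> r1=0x64
body[2] sub  r1, r1, #4 -> r1=0x60
body[3] add  r5, r1, #16 -> r5=0x70
body[4] add  r3, r1, r0 -> r3=0x23
body[5] add  r2, r5, #12 -> r2=0x7c
body[6] add  r0, r0, r2 -> r0=0x3f
body[7] sub  r0, r2, #50 -> r0=0x4a
epilogue: pop r5=0x2c, sp=0x8c
epilogue: pop r3=0x55, sp=0x8d
epilogue: pop r1=0x94, sp=0x8e
prologue pushed ['r1', 'r3', 'r5'] at ['0x8d', '0x8c', '0x8b']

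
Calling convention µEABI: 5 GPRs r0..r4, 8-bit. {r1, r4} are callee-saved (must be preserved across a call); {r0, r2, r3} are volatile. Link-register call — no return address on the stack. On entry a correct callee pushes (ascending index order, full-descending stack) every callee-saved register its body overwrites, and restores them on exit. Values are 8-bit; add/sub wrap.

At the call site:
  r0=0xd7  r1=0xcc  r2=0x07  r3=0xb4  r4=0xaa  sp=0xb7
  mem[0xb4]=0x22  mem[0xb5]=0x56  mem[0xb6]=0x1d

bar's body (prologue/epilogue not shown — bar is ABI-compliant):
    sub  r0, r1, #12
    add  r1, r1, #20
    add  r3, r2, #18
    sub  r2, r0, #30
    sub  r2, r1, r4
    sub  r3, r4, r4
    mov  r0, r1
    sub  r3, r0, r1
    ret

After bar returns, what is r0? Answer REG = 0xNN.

REG = 0xe0

prologue: push r1 → mem[0xb6]=0xcc, sp=0xb6
body[0] sub  r0, r1, #12 → r0=0xc0
body[1] add  r1, r1, #20 → r1=0xe0
body[2] add  r3, r2, #18 → r3=0x19
body[3] sub  r2, r0, #30 → r2=0xa2
body[4] sub  r2, r1, r4 → r2=0x36
body[5] sub  r3, r4, r4 → r3=0x00
body[6] mov  r0, r1 → r0=0xe0
body[7] sub  r3, r0, r1 → r3=0x00
epilogue: pop r1=0xcc, sp=0xb7
r0 is caller-saved → body value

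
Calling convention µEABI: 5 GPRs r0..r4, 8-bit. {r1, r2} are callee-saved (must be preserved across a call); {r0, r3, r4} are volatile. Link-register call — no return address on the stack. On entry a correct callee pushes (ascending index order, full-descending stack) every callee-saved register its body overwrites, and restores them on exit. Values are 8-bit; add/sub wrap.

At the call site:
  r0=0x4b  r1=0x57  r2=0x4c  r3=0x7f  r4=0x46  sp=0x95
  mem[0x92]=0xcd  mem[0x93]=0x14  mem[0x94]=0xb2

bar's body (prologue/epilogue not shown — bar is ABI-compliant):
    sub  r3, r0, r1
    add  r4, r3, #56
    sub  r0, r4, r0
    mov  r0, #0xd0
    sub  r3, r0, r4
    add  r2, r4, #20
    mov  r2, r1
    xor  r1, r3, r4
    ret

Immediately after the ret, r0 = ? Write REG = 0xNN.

REG = 0xd0

prologue: push r1 → mem[0x94]=0x57, sp=0x94
prologue: push r2 → mem[0x93]=0x4c, sp=0x93
body[0] sub  r3, r0, r1 → r3=0xf4
body[1] add  r4, r3, #56 → r4=0x2c
body[2] sub  r0, r4, r0 → r0=0xe1
body[3] mov  r0, #0xd0 → r0=0xd0
body[4] sub  r3, r0, r4 → r3=0xa4
body[5] add  r2, r4, #20 → r2=0x40
body[6] mov  r2, r1 → r2=0x57
body[7] xor  r1, r3, r4 → r1=0x88
epilogue: pop r2=0x4c, sp=0x94
epilogue: pop r1=0x57, sp=0x95
r0 is caller-saved → body value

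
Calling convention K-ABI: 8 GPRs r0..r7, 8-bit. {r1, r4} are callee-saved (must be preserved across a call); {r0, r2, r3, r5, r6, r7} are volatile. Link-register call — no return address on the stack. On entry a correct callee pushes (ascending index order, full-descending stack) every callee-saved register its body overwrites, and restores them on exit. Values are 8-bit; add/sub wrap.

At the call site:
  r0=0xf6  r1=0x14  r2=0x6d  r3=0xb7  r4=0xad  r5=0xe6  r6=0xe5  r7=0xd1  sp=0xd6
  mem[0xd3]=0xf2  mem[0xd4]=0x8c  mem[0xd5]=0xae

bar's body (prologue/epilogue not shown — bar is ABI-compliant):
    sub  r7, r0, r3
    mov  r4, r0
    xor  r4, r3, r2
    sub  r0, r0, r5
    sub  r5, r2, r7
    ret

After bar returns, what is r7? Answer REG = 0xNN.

prologue: push r4 → mem[0xd5]=0xad, sp=0xd5
body[0] sub  r7, r0, r3 → r7=0x3f
body[1] mov  r4, r0 → r4=0xf6
body[2] xor  r4, r3, r2 → r4=0xda
body[3] sub  r0, r0, r5 → r0=0x10
body[4] sub  r5, r2, r7 → r5=0x2e
epilogue: pop r4=0xad, sp=0xd6
r7 is caller-saved → body value

REG = 0x3f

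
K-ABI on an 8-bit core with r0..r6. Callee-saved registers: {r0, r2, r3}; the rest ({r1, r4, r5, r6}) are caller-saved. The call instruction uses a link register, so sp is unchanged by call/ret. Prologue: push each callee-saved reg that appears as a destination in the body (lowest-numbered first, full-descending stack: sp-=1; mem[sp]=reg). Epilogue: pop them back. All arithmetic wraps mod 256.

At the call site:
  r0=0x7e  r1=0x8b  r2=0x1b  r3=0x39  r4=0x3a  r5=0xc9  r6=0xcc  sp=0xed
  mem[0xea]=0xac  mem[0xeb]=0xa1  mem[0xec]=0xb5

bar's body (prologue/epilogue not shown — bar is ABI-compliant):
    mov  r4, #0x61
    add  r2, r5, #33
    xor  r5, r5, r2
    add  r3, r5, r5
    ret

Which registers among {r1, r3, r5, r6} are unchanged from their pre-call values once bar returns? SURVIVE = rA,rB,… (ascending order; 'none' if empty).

prologue: push r2 -> mem[0xec]=0x1b, sp=0xec
prologue: push r3 -> mem[0xeb]=0x39, sp=0xeb
body[0] mov  r4, #0x61 -> r4=0x61
body[1] add  r2, r5, #33 -> r2=0xea
body[2] xor  r5, r5, r2 -> r5=0x23
body[3] add  r3, r5, r5 -> r3=0x46
epilogue: pop r3=0x39, sp=0xec
epilogue: pop r2=0x1b, sp=0xed
r1: caller-saved, written=False
r3: callee-saved, written=True
r5: caller-saved, written=True
r6: caller-saved, written=False

SURVIVE = r1,r3,r6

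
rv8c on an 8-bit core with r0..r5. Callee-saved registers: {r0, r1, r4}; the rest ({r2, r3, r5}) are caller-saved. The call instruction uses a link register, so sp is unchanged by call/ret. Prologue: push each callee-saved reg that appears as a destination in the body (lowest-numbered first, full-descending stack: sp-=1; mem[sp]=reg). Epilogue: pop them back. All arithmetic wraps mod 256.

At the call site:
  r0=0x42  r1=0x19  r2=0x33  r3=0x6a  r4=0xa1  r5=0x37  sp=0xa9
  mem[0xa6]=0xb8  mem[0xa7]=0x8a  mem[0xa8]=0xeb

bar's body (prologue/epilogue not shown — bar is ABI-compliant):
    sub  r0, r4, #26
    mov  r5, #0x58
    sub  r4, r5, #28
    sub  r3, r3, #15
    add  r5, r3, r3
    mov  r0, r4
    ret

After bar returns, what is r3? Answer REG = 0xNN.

prologue: push r0 → mem[0xa8]=0x42, sp=0xa8
prologue: push r4 → mem[0xa7]=0xa1, sp=0xa7
body[0] sub  r0, r4, #26 → r0=0x87
body[1] mov  r5, #0x58 → r5=0x58
body[2] sub  r4, r5, #28 → r4=0x3c
body[3] sub  r3, r3, #15 → r3=0x5b
body[4] add  r5, r3, r3 → r5=0xb6
body[5] mov  r0, r4 → r0=0x3c
epilogue: pop r4=0xa1, sp=0xa8
epilogue: pop r0=0x42, sp=0xa9
r3 is caller-saved → body value

REG = 0x5b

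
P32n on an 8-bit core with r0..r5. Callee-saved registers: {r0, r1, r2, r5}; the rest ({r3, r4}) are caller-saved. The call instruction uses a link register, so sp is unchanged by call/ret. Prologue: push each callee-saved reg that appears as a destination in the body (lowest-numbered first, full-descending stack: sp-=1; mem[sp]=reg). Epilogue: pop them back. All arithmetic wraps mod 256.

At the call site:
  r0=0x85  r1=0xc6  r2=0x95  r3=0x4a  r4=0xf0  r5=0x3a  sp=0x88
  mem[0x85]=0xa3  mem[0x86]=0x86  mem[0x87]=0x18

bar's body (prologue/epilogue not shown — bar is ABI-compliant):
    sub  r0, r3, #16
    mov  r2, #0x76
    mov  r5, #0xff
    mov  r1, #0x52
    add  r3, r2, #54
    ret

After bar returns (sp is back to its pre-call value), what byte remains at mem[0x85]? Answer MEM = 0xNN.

MEM = 0x95

prologue: push r0 → mem[0x87]=0x85, sp=0x87
prologue: push r1 → mem[0x86]=0xc6, sp=0x86
prologue: push r2 → mem[0x85]=0x95, sp=0x85
prologue: push r5 → mem[0x84]=0x3a, sp=0x84
body[0] sub  r0, r3, #16 → r0=0x3a
body[1] mov  r2, #0x76 → r2=0x76
body[2] mov  r5, #0xff → r5=0xff
body[3] mov  r1, #0x52 → r1=0x52
body[4] add  r3, r2, #54 → r3=0xac
epilogue: pop r5=0x3a, sp=0x85
epilogue: pop r2=0x95, sp=0x86
epilogue: pop r1=0xc6, sp=0x87
epilogue: pop r0=0x85, sp=0x88
prologue pushed ['r0', 'r1', 'r2', 'r5'] at ['0x87', '0x86', '0x85', '0x84']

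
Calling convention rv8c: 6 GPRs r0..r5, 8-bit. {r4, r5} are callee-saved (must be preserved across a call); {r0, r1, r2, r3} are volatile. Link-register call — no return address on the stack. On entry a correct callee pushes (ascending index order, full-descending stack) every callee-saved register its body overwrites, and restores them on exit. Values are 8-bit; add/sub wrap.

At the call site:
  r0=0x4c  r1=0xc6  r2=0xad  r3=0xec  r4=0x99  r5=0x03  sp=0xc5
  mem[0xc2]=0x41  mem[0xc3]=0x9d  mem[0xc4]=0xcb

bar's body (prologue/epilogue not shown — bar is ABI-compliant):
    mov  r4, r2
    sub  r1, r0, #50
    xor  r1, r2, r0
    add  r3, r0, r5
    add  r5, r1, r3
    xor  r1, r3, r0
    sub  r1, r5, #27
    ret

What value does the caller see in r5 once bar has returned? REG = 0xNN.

prologue: push r4 -> mem[0xc4]=0x99, sp=0xc4
prologue: push r5 -> mem[0xc3]=0x03, sp=0xc3
body[0] mov  r4, r2 -> r4=0xad
body[1] sub  r1, r0, #50 -> r1=0x1a
body[2] xor  r1, r2, r0 -> r1=0xe1
body[3] add  r3, r0, r5 -> r3=0x4f
body[4] add  r5, r1, r3 -> r5=0x30
body[5] xor  r1, r3, r0 -> r1=0x03
body[6] sub  r1, r5, #27 -> r1=0x15
epilogue: pop r5=0x03, sp=0xc4
epilogue: pop r4=0x99, sp=0xc5
r5 is callee-saved -> restored

REG = 0x03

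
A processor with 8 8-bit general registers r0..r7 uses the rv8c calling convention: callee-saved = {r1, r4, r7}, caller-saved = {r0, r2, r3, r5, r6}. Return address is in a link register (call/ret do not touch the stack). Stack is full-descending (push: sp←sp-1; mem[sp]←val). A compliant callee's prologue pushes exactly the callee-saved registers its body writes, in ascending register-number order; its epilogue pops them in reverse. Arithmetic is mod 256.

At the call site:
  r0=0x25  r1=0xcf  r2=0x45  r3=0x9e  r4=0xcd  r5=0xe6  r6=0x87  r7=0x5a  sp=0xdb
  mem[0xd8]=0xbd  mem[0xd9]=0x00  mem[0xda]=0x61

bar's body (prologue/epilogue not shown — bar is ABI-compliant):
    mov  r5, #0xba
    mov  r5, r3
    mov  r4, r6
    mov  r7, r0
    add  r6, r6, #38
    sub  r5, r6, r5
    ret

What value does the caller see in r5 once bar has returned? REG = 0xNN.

REG = 0x0f

prologue: push r4 → mem[0xda]=0xcd, sp=0xda
prologue: push r7 → mem[0xd9]=0x5a, sp=0xd9
body[0] mov  r5, #0xba → r5=0xba
body[1] mov  r5, r3 → r5=0x9e
body[2] mov  r4, r6 → r4=0x87
body[3] mov  r7, r0 → r7=0x25
body[4] add  r6, r6, #38 → r6=0xad
body[5] sub  r5, r6, r5 → r5=0x0f
epilogue: pop r7=0x5a, sp=0xda
epilogue: pop r4=0xcd, sp=0xdb
r5 is caller-saved → body value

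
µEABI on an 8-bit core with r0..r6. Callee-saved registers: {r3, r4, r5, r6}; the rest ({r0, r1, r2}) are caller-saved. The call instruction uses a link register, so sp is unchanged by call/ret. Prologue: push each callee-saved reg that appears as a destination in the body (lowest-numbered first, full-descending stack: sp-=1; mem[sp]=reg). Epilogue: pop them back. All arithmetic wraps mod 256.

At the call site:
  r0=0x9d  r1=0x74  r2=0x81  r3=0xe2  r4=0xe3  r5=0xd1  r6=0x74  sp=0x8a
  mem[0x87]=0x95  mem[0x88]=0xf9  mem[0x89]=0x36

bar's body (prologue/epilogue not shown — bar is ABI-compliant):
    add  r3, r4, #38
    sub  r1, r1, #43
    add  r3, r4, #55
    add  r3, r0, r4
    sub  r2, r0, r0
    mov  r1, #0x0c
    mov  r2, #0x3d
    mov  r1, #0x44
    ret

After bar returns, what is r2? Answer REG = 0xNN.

REG = 0x3d

prologue: push r3 -> mem[0x89]=0xe2, sp=0x89
body[0] add  r3, r4, #38 -> r3=0x09
body[1] sub  r1, r1, #43 -> r1=0x49
body[2] add  r3, r4, #55 -> r3=0x1a
body[3] add  r3, r0, r4 -> r3=0x80
body[4] sub  r2, r0, r0 -> r2=0x00
body[5] mov  r1, #0x0c -> r1=0x0c
body[6] mov  r2, #0x3d -> r2=0x3d
body[7] mov  r1, #0x44 -> r1=0x44
epilogue: pop r3=0xe2, sp=0x8a
r2 is caller-saved -> body value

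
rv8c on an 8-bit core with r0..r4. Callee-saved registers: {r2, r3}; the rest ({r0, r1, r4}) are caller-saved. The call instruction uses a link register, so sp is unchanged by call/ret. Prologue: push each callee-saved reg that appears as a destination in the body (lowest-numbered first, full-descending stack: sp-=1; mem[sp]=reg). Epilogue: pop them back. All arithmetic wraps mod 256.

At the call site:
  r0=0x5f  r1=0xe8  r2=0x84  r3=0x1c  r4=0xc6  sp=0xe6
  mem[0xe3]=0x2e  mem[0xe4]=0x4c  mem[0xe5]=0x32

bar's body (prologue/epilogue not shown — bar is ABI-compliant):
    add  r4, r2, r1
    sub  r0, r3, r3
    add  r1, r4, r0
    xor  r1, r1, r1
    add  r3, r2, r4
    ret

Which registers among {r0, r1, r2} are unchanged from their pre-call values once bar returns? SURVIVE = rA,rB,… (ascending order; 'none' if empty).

SURVIVE = r2

prologue: push r3 -> mem[0xe5]=0x1c, sp=0xe5
body[0] add  r4, r2, r1 -> r4=0x6c
body[1] sub  r0, r3, r3 -> r0=0x00
body[2] add  r1, r4, r0 -> r1=0x6c
body[3] xor  r1, r1, r1 -> r1=0x00
body[4] add  r3, r2, r4 -> r3=0xf0
epilogue: pop r3=0x1c, sp=0xe6
r0: caller-saved, written=True
r1: caller-saved, written=True
r2: callee-saved, written=False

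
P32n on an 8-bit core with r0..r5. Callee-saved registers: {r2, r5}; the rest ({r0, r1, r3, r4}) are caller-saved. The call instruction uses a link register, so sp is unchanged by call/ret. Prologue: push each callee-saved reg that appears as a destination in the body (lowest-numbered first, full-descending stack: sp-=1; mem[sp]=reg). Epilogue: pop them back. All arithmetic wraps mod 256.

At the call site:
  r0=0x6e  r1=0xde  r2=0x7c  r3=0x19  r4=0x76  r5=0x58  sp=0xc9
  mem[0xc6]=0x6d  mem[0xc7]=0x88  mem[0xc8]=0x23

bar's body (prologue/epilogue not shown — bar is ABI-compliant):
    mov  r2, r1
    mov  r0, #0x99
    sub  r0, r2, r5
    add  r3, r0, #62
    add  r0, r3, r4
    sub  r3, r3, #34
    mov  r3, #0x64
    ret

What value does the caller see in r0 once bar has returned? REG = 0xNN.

prologue: push r2 -> mem[0xc8]=0x7c, sp=0xc8
body[0] mov  r2, r1 -> r2=0xde
body[1] mov  r0, #0x99 -> r0=0x99
body[2] sub  r0, r2, r5 -> r0=0x86
body[3] add  r3, r0, #62 -> r3=0xc4
body[4] add  r0, r3, r4 -> r0=0x3a
body[5] sub  r3, r3, #34 -> r3=0xa2
body[6] mov  r3, #0x64 -> r3=0x64
epilogue: pop r2=0x7c, sp=0xc9
r0 is caller-saved -> body value

REG = 0x3a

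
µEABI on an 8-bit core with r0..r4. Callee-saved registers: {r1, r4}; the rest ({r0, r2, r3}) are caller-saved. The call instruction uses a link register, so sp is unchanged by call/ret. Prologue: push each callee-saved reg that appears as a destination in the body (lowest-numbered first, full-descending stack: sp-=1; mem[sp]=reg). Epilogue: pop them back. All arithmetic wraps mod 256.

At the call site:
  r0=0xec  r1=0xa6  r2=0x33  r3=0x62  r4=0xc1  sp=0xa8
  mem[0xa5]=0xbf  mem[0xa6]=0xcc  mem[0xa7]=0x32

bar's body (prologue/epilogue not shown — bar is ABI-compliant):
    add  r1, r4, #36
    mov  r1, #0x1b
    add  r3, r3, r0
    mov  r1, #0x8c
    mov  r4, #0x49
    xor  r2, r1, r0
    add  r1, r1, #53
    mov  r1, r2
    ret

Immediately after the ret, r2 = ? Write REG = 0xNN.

REG = 0x60

prologue: push r1 -> mem[0xa7]=0xa6, sp=0xa7
prologue: push r4 -> mem[0xa6]=0xc1, sp=0xa6
body[0] add  r1, r4, #36 -> r1=0xe5
body[1] mov  r1, #0x1b -> r1=0x1b
body[2] add  r3, r3, r0 -> r3=0x4e
body[3] mov  r1, #0x8c -> r1=0x8c
body[4] mov  r4, #0x49 -> r4=0x49
body[5] xor  r2, r1, r0 -> r2=0x60
body[6] add  r1, r1, #53 -> r1=0xc1
body[7] mov  r1, r2 -> r1=0x60
epilogue: pop r4=0xc1, sp=0xa7
epilogue: pop r1=0xa6, sp=0xa8
r2 is caller-saved -> body value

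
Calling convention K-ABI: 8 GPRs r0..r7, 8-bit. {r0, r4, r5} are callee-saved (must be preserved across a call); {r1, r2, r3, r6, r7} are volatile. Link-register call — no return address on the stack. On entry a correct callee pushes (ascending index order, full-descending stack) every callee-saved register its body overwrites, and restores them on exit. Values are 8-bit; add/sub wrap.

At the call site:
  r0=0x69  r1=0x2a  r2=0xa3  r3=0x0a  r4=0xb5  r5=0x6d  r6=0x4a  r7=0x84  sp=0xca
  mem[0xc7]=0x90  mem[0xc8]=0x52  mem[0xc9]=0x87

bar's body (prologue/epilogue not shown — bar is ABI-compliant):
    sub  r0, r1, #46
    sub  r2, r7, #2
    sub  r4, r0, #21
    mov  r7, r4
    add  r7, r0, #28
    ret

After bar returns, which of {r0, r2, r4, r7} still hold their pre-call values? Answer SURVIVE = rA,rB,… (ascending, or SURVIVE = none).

prologue: push r0 -> mem[0xc9]=0x69, sp=0xc9
prologue: push r4 -> mem[0xc8]=0xb5, sp=0xc8
body[0] sub  r0, r1, #46 -> r0=0xfc
body[1] sub  r2, r7, #2 -> r2=0x82
body[2] sub  r4, r0, #21 -> r4=0xe7
body[3] mov  r7, r4 -> r7=0xe7
body[4] add  r7, r0, #28 -> r7=0x18
epilogue: pop r4=0xb5, sp=0xc9
epilogue: pop r0=0x69, sp=0xca
r0: callee-saved, written=True
r2: caller-saved, written=True
r4: callee-saved, written=True
r7: caller-saved, written=True

SURVIVE = r0,r4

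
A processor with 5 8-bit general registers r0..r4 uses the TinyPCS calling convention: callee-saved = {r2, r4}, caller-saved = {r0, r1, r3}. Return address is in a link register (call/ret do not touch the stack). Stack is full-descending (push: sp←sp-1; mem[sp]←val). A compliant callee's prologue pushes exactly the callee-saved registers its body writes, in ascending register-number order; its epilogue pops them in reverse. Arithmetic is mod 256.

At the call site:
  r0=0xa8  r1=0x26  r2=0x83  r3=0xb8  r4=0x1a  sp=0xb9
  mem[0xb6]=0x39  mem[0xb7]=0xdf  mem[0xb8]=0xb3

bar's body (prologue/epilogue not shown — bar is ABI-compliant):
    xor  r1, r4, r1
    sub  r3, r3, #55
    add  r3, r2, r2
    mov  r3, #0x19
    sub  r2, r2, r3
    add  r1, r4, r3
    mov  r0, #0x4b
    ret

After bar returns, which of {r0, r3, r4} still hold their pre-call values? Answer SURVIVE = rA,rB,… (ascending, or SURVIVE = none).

prologue: push r2 → mem[0xb8]=0x83, sp=0xb8
body[0] xor  r1, r4, r1 → r1=0x3c
body[1] sub  r3, r3, #55 → r3=0x81
body[2] add  r3, r2, r2 → r3=0x06
body[3] mov  r3, #0x19 → r3=0x19
body[4] sub  r2, r2, r3 → r2=0x6a
body[5] add  r1, r4, r3 → r1=0x33
body[6] mov  r0, #0x4b → r0=0x4b
epilogue: pop r2=0x83, sp=0xb9
r0: caller-saved, written=True
r3: caller-saved, written=True
r4: callee-saved, written=False

SURVIVE = r4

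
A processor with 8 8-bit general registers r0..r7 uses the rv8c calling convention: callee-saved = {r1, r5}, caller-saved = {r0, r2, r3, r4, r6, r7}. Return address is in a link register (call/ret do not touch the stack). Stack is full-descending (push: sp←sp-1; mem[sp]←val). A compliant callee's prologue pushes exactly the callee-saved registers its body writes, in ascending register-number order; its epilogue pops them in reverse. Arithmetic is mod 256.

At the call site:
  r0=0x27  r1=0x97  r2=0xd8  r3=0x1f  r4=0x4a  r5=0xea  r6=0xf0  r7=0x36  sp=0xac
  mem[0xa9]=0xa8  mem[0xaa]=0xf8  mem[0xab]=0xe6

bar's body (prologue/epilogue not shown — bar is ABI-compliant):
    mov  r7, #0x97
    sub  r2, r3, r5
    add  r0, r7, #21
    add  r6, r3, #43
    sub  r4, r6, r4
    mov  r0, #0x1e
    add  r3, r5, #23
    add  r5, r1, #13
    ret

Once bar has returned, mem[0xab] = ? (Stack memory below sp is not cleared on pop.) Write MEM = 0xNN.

prologue: push r5 → mem[0xab]=0xea, sp=0xab
body[0] mov  r7, #0x97 → r7=0x97
body[1] sub  r2, r3, r5 → r2=0x35
body[2] add  r0, r7, #21 → r0=0xac
body[3] add  r6, r3, #43 → r6=0x4a
body[4] sub  r4, r6, r4 → r4=0x00
body[5] mov  r0, #0x1e → r0=0x1e
body[6] add  r3, r5, #23 → r3=0x01
body[7] add  r5, r1, #13 → r5=0xa4
epilogue: pop r5=0xea, sp=0xac
prologue pushed ['r5'] at ['0xab']

MEM = 0xea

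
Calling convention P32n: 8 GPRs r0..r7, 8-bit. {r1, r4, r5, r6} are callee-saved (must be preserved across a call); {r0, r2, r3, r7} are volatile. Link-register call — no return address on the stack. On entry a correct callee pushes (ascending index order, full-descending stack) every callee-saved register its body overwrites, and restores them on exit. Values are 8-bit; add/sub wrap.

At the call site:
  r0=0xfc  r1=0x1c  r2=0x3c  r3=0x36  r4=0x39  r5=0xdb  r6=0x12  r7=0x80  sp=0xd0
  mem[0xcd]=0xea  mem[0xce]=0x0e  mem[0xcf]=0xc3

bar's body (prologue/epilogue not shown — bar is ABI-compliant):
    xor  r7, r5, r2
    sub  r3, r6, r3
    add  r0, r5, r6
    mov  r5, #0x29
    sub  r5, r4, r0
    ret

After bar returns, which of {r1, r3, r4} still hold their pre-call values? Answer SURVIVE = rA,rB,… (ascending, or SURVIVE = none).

prologue: push r5 -> mem[0xcf]=0xdb, sp=0xcf
body[0] xor  r7, r5, r2 -> r7=0xe7
body[1] sub  r3, r6, r3 -> r3=0xdc
body[2] add  r0, r5, r6 -> r0=0xed
body[3] mov  r5, #0x29 -> r5=0x29
body[4] sub  r5, r4, r0 -> r5=0x4c
epilogue: pop r5=0xdb, sp=0xd0
r1: callee-saved, written=False
r3: caller-saved, written=True
r4: callee-saved, written=False

SURVIVE = r1,r4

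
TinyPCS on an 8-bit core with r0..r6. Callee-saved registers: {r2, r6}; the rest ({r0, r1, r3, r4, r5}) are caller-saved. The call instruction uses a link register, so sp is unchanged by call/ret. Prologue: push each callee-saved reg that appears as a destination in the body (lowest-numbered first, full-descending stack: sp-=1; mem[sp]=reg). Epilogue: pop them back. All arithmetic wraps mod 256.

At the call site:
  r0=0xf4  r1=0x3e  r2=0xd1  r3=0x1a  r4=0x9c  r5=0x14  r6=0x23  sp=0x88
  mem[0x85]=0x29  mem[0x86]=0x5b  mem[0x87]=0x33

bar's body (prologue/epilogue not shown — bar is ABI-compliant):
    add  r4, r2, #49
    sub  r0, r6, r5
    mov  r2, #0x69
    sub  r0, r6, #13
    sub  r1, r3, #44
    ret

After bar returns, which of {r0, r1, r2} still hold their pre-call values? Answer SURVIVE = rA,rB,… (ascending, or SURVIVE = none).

SURVIVE = r2

prologue: push r2 -> mem[0x87]=0xd1, sp=0x87
body[0] add  r4, r2, #49 -> r4=0x02
body[1] sub  r0, r6, r5 -> r0=0x0f
body[2] mov  r2, #0x69 -> r2=0x69
body[3] sub  r0, r6, #13 -> r0=0x16
body[4] sub  r1, r3, #44 -> r1=0xee
epilogue: pop r2=0xd1, sp=0x88
r0: caller-saved, written=True
r1: caller-saved, written=True
r2: callee-saved, written=True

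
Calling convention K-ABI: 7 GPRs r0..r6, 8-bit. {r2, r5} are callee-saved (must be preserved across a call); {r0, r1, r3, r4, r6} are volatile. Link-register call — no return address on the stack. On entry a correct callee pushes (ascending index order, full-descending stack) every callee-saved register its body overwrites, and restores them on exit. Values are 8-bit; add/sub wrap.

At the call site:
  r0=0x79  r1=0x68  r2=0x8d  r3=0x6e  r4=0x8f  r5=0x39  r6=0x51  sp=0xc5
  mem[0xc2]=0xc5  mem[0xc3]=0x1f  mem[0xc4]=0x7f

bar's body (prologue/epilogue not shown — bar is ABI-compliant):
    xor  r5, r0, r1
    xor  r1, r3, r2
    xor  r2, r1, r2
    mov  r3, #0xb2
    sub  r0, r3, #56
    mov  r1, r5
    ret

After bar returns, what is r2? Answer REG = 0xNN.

prologue: push r2 -> mem[0xc4]=0x8d, sp=0xc4
prologue: push r5 -> mem[0xc3]=0x39, sp=0xc3
body[0] xor  r5, r0, r1 -> r5=0x11
body[1] xor  r1, r3, r2 -> r1=0xe3
body[2] xor  r2, r1, r2 -> r2=0x6e
body[3] mov  r3, #0xb2 -> r3=0xb2
body[4] sub  r0, r3, #56 -> r0=0x7a
body[5] mov  r1, r5 -> r1=0x11
epilogue: pop r5=0x39, sp=0xc4
epilogue: pop r2=0x8d, sp=0xc5
r2 is callee-saved -> restored

REG = 0x8d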